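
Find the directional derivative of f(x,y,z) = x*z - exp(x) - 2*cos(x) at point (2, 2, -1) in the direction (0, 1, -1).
-sqrt(2)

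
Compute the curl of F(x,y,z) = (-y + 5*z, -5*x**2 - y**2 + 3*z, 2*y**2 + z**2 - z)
(4*y - 3, 5, 1 - 10*x)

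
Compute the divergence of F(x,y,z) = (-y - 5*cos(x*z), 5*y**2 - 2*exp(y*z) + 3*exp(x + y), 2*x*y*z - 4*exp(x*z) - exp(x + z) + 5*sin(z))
2*x*y - 4*x*exp(x*z) + 10*y - 2*z*exp(y*z) + 5*z*sin(x*z) + 3*exp(x + y) - exp(x + z) + 5*cos(z)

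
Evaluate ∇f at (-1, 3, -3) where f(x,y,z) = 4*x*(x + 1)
(-4, 0, 0)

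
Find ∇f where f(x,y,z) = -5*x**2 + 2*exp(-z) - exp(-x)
(-10*x + exp(-x), 0, -2*exp(-z))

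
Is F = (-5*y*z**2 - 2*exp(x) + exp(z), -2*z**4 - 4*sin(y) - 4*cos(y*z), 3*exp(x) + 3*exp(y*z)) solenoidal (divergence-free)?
No, ∇·F = 3*y*exp(y*z) + 4*z*sin(y*z) - 2*exp(x) - 4*cos(y)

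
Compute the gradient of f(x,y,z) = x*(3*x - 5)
(6*x - 5, 0, 0)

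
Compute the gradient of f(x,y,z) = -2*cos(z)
(0, 0, 2*sin(z))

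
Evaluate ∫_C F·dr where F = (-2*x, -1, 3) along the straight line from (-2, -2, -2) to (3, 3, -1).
-7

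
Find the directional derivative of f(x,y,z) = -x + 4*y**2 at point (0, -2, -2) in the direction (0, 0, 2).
0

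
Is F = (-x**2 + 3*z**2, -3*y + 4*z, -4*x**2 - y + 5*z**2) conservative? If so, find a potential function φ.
No, ∇×F = (-5, 8*x + 6*z, 0) ≠ 0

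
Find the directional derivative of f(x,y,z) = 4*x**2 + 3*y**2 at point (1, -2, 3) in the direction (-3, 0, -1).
-12*sqrt(10)/5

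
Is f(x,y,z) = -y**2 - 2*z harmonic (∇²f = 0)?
No, ∇²f = -2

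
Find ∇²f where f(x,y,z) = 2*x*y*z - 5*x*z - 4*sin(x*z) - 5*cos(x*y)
4*x**2*sin(x*z) + 5*x**2*cos(x*y) + 5*y**2*cos(x*y) + 4*z**2*sin(x*z)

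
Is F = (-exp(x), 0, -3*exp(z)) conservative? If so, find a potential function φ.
Yes, F is conservative. φ = -exp(x) - 3*exp(z)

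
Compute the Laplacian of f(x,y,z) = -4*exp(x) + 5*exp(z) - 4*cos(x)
-4*exp(x) + 5*exp(z) + 4*cos(x)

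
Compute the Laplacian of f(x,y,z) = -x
0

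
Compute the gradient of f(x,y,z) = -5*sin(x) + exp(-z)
(-5*cos(x), 0, -exp(-z))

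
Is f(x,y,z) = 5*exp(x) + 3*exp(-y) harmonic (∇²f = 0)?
No, ∇²f = 5*exp(x) + 3*exp(-y)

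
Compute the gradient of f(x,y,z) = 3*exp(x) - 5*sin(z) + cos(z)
(3*exp(x), 0, -sin(z) - 5*cos(z))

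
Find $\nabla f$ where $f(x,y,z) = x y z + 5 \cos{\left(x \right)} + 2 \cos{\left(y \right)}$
(y*z - 5*sin(x), x*z - 2*sin(y), x*y)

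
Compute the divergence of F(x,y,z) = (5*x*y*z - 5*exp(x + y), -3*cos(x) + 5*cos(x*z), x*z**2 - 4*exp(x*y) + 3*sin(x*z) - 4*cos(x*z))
2*x*z + 4*x*sin(x*z) + 3*x*cos(x*z) + 5*y*z - 5*exp(x + y)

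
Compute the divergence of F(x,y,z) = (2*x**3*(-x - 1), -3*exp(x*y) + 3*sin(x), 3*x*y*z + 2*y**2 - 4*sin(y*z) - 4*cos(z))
-8*x**3 - 6*x**2 + 3*x*y - 3*x*exp(x*y) - 4*y*cos(y*z) + 4*sin(z)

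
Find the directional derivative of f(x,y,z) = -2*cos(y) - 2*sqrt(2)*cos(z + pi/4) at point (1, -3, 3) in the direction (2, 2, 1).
2*sqrt(2)*cos(pi/4 + 3)/3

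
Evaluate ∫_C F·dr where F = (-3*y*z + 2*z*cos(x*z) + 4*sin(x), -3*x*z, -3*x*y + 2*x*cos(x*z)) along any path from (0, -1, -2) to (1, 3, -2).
-4*cos(1) - 2*sin(2) + 22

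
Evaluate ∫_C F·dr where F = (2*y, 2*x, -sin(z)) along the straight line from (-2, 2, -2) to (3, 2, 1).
-cos(2) + cos(1) + 20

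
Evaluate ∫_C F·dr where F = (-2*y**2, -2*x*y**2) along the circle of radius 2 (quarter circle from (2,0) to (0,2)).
32/3 - 2*pi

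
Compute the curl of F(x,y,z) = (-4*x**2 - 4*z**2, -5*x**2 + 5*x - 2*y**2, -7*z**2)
(0, -8*z, 5 - 10*x)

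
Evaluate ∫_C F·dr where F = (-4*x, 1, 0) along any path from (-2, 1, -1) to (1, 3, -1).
8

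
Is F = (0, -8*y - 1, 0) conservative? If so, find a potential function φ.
Yes, F is conservative. φ = y*(-4*y - 1)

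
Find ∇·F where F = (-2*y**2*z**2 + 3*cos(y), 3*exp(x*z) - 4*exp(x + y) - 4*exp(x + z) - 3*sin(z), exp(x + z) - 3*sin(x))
-4*exp(x + y) + exp(x + z)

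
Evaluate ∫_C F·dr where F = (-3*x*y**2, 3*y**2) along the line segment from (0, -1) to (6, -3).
-332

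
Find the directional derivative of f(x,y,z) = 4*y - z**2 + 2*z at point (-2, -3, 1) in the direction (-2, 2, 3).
8*sqrt(17)/17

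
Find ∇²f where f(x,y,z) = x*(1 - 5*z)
0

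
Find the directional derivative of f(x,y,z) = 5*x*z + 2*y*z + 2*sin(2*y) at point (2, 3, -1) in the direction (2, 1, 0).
4*sqrt(5)*(-3 + cos(6))/5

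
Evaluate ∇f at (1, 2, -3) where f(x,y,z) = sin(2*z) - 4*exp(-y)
(0, 4*exp(-2), 2*cos(6))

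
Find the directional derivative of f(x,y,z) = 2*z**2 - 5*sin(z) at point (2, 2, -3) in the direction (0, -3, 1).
-sqrt(10)*(5*cos(3) + 12)/10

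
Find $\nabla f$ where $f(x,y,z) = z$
(0, 0, 1)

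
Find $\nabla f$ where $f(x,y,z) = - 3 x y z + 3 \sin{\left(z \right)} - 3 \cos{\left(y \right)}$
(-3*y*z, -3*x*z + 3*sin(y), -3*x*y + 3*cos(z))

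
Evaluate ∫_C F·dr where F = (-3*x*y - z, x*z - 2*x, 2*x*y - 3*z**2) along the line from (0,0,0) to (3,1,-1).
-25/2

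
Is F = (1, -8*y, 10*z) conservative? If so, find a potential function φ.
Yes, F is conservative. φ = x - 4*y**2 + 5*z**2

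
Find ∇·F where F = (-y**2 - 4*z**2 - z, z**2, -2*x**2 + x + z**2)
2*z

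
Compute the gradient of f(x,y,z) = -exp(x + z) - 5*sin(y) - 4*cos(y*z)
(-exp(x + z), 4*z*sin(y*z) - 5*cos(y), 4*y*sin(y*z) - exp(x + z))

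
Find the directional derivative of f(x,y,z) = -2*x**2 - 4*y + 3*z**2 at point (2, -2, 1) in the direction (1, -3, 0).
2*sqrt(10)/5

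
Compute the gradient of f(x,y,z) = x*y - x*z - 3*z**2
(y - z, x, -x - 6*z)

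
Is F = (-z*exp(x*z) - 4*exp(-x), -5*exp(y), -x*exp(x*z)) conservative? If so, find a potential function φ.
Yes, F is conservative. φ = -5*exp(y) - exp(x*z) + 4*exp(-x)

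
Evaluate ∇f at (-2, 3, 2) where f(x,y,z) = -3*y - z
(0, -3, -1)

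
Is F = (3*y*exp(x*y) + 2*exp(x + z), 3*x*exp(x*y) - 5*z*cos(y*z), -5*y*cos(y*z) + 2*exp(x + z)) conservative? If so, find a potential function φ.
Yes, F is conservative. φ = 3*exp(x*y) + 2*exp(x + z) - 5*sin(y*z)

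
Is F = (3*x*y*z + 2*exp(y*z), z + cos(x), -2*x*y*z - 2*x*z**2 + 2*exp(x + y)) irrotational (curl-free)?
No, ∇×F = (-2*x*z + 2*exp(x + y) - 1, 3*x*y + 2*y*z + 2*y*exp(y*z) + 2*z**2 - 2*exp(x + y), -3*x*z - 2*z*exp(y*z) - sin(x))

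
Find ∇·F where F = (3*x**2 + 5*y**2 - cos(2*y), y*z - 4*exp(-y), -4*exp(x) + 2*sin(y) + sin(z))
6*x + z + cos(z) + 4*exp(-y)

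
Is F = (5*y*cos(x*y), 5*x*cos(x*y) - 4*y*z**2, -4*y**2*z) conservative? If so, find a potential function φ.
Yes, F is conservative. φ = -2*y**2*z**2 + 5*sin(x*y)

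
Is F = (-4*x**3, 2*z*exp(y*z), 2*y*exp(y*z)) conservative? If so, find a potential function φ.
Yes, F is conservative. φ = -x**4 + 2*exp(y*z)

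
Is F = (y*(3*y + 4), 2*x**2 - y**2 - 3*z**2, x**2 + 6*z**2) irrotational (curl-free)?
No, ∇×F = (6*z, -2*x, 4*x - 6*y - 4)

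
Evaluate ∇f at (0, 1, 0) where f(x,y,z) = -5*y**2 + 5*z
(0, -10, 5)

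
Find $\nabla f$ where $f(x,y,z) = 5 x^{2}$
(10*x, 0, 0)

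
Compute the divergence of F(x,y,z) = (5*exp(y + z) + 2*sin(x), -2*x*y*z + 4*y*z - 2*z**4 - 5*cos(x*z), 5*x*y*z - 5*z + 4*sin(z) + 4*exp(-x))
5*x*y - 2*x*z + 4*z + 2*cos(x) + 4*cos(z) - 5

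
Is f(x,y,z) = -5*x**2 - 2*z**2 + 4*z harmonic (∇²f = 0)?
No, ∇²f = -14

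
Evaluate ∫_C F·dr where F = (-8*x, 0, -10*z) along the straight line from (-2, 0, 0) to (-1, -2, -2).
-8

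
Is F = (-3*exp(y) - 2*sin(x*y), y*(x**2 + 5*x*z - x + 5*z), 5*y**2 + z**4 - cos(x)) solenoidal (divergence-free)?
No, ∇·F = x**2 + 5*x*z - x - 2*y*cos(x*y) + 4*z**3 + 5*z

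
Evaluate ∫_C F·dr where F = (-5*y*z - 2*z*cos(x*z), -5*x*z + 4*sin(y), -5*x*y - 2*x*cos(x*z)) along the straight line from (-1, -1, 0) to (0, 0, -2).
-4 + 4*cos(1)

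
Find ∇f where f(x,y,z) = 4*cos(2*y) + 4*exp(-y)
(0, -8*sin(2*y) - 4*exp(-y), 0)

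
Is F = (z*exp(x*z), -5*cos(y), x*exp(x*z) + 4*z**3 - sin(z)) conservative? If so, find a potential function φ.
Yes, F is conservative. φ = z**4 + exp(x*z) - 5*sin(y) + cos(z)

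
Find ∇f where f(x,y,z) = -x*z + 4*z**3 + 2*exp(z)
(-z, 0, -x + 12*z**2 + 2*exp(z))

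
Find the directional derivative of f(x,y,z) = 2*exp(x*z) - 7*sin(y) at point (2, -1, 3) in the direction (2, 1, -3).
-sqrt(14)*cos(1)/2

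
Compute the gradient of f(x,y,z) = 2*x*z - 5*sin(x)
(2*z - 5*cos(x), 0, 2*x)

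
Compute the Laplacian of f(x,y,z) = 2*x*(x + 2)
4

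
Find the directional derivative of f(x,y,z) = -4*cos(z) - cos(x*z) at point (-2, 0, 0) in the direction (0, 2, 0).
0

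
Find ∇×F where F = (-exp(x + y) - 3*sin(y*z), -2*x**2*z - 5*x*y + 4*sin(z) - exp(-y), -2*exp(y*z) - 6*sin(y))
(2*x**2 - 2*z*exp(y*z) - 6*cos(y) - 4*cos(z), -3*y*cos(y*z), -4*x*z - 5*y + 3*z*cos(y*z) + exp(x + y))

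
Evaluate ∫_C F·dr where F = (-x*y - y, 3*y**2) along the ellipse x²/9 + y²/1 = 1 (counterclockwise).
3*pi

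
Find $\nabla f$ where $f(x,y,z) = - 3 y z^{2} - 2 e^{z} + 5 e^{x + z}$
(5*exp(x + z), -3*z**2, -6*y*z - 2*exp(z) + 5*exp(x + z))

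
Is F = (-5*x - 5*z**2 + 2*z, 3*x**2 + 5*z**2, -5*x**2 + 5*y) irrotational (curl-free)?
No, ∇×F = (5 - 10*z, 10*x - 10*z + 2, 6*x)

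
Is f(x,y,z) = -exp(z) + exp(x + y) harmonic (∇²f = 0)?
No, ∇²f = -exp(z) + 2*exp(x + y)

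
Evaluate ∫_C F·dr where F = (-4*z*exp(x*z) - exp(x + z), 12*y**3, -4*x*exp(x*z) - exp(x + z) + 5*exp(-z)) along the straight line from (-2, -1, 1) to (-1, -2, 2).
-E - 5*exp(-2) + 6*exp(-1) + 45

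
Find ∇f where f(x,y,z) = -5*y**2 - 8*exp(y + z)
(0, -10*y - 8*exp(y + z), -8*exp(y + z))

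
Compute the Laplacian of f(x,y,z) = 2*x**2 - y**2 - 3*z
2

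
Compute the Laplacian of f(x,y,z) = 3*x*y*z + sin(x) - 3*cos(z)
-sin(x) + 3*cos(z)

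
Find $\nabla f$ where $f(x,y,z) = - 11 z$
(0, 0, -11)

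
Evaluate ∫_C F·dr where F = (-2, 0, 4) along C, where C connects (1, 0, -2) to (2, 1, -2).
-2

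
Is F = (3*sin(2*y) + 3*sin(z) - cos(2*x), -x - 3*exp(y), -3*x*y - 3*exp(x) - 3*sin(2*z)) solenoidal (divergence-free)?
No, ∇·F = -3*exp(y) + 2*sin(2*x) - 6*cos(2*z)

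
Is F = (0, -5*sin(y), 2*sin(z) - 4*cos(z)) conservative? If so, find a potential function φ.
Yes, F is conservative. φ = -4*sin(z) + 5*cos(y) - 2*cos(z)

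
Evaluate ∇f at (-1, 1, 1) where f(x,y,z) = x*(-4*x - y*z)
(7, 1, 1)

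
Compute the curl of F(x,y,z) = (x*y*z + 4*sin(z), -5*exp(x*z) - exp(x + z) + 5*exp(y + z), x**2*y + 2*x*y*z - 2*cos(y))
(x**2 + 2*x*z + 5*x*exp(x*z) + exp(x + z) - 5*exp(y + z) + 2*sin(y), -x*y - 2*y*z + 4*cos(z), -x*z - 5*z*exp(x*z) - exp(x + z))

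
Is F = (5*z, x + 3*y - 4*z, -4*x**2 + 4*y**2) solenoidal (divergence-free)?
No, ∇·F = 3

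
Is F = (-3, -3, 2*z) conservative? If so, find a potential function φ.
Yes, F is conservative. φ = -3*x - 3*y + z**2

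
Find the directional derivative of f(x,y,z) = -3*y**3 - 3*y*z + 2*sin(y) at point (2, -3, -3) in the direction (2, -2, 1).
51 - 4*cos(3)/3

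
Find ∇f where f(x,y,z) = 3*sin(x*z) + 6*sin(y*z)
(3*z*cos(x*z), 6*z*cos(y*z), 3*x*cos(x*z) + 6*y*cos(y*z))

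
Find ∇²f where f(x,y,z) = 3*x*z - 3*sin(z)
3*sin(z)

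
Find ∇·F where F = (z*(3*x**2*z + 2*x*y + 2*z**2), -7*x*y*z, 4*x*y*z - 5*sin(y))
4*x*y - 7*x*z + 2*z*(3*x*z + y)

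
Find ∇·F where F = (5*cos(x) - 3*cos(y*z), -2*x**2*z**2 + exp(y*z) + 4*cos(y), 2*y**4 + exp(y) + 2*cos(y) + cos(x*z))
-x*sin(x*z) + z*exp(y*z) - 5*sin(x) - 4*sin(y)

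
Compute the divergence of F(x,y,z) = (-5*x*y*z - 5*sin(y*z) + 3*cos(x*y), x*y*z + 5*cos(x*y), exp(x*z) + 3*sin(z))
x*z + x*exp(x*z) - 5*x*sin(x*y) - 5*y*z - 3*y*sin(x*y) + 3*cos(z)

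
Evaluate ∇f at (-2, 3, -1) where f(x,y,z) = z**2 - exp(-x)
(exp(2), 0, -2)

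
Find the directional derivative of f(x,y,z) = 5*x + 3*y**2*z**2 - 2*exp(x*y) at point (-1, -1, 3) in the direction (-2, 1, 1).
sqrt(6)*(-23 - E)/3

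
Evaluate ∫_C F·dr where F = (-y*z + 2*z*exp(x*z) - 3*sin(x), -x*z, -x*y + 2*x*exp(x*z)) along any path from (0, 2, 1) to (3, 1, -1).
3*cos(3) - 2 + 2*exp(-3)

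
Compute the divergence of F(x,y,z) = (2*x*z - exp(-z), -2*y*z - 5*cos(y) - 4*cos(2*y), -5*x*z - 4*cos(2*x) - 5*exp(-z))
-5*x + 5*sin(y) + 8*sin(2*y) + 5*exp(-z)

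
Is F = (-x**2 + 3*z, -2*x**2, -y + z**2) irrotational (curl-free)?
No, ∇×F = (-1, 3, -4*x)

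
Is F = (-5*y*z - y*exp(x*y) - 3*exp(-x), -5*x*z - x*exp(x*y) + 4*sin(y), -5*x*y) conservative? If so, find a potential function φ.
Yes, F is conservative. φ = -5*x*y*z - exp(x*y) - 4*cos(y) + 3*exp(-x)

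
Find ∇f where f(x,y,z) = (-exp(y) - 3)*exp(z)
(0, -exp(y + z), (-exp(y) - 3)*exp(z))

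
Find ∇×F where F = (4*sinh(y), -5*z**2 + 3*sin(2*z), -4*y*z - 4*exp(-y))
(6*z - 6*cos(2*z) + 4*exp(-y), 0, -4*cosh(y))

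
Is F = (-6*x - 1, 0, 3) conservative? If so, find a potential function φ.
Yes, F is conservative. φ = -3*x**2 - x + 3*z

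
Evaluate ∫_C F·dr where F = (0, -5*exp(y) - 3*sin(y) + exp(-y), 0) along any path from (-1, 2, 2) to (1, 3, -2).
-5*exp(3) + 3*cos(3) - exp(-3) + exp(-2) - 3*cos(2) + 5*exp(2)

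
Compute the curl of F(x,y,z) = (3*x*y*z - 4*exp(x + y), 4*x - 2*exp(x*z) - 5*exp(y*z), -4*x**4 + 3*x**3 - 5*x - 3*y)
(2*x*exp(x*z) + 5*y*exp(y*z) - 3, 16*x**3 - 9*x**2 + 3*x*y + 5, -3*x*z - 2*z*exp(x*z) + 4*exp(x + y) + 4)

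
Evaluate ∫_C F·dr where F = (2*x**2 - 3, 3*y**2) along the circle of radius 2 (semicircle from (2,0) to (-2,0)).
4/3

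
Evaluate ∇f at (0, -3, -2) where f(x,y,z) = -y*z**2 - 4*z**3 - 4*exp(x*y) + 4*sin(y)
(12, -4 + 4*cos(3), -60)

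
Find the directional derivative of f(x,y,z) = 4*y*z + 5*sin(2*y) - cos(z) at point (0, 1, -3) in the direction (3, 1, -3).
sqrt(19)*(-24 + 10*cos(2) + 3*sin(3))/19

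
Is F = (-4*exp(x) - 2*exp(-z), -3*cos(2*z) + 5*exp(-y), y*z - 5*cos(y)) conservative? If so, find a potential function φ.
No, ∇×F = (z + 5*sin(y) - 6*sin(2*z), 2*exp(-z), 0) ≠ 0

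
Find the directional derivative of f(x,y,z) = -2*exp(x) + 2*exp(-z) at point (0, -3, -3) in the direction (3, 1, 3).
-6*sqrt(19)*(1 + exp(3))/19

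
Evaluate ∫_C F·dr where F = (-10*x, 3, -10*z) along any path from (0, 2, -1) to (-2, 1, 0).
-18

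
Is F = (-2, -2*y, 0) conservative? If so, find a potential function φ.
Yes, F is conservative. φ = -2*x - y**2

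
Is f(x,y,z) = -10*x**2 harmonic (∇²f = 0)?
No, ∇²f = -20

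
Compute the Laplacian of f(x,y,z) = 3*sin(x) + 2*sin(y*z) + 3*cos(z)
-2*y**2*sin(y*z) - 2*z**2*sin(y*z) - 3*sin(x) - 3*cos(z)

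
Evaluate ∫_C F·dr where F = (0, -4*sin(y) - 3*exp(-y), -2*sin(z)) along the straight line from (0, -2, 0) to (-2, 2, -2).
-6*sinh(2) - 2 + 2*cos(2)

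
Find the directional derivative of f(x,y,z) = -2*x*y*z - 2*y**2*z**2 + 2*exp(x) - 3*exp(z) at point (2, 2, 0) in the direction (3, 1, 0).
3*sqrt(10)*exp(2)/5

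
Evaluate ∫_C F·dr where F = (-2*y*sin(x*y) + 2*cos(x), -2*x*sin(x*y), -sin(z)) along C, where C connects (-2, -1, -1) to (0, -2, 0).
-cos(1) - 2*sqrt(2)*cos(pi/4 + 2) + 3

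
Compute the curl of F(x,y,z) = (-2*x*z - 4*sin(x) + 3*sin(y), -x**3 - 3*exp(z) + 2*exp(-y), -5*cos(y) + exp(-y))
(3*exp(z) + 5*sin(y) - exp(-y), -2*x, -3*x**2 - 3*cos(y))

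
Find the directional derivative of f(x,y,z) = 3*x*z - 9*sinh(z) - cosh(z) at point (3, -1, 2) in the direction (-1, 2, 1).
-sqrt(6)*(-3 + sinh(2) + 9*cosh(2))/6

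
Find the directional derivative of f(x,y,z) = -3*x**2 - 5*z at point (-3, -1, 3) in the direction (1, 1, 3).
3*sqrt(11)/11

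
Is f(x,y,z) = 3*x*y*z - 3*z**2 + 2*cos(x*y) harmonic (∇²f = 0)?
No, ∇²f = -2*x**2*cos(x*y) - 2*y**2*cos(x*y) - 6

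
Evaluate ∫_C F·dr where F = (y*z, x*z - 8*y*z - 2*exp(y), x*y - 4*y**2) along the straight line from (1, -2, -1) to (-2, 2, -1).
2 - 4*sinh(2)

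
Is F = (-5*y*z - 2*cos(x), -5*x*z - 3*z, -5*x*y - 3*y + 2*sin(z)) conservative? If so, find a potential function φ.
Yes, F is conservative. φ = -5*x*y*z - 3*y*z - 2*sin(x) - 2*cos(z)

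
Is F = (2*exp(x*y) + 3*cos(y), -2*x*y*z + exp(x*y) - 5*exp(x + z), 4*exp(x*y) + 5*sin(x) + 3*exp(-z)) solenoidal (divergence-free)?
No, ∇·F = -2*x*z + x*exp(x*y) + 2*y*exp(x*y) - 3*exp(-z)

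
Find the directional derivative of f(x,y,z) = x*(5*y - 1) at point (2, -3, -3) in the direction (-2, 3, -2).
62*sqrt(17)/17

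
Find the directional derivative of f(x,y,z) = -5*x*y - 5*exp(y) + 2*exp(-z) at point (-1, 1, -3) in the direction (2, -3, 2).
sqrt(17)*(-4*exp(3) - 25 + 15*E)/17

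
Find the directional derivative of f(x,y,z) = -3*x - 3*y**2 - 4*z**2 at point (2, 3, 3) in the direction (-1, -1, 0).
21*sqrt(2)/2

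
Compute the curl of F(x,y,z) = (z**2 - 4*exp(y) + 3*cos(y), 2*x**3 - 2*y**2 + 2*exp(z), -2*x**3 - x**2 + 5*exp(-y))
(-2*exp(z) - 5*exp(-y), 6*x**2 + 2*x + 2*z, 6*x**2 + 4*exp(y) + 3*sin(y))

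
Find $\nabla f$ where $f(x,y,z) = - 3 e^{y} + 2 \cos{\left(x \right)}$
(-2*sin(x), -3*exp(y), 0)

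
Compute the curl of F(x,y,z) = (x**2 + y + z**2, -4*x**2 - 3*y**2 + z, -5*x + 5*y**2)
(10*y - 1, 2*z + 5, -8*x - 1)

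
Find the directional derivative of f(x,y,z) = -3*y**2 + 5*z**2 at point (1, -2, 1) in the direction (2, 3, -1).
13*sqrt(14)/7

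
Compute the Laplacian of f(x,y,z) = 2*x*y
0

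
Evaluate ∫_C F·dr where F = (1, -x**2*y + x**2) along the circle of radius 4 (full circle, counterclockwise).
0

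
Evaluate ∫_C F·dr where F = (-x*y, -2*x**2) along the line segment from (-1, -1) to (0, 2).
-2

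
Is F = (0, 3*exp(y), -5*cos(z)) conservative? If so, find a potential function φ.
Yes, F is conservative. φ = 3*exp(y) - 5*sin(z)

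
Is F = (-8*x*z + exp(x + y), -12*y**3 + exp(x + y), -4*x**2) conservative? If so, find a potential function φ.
Yes, F is conservative. φ = -4*x**2*z - 3*y**4 + exp(x + y)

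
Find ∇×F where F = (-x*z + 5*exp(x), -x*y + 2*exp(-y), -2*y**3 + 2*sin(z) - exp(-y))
(-6*y**2 + exp(-y), -x, -y)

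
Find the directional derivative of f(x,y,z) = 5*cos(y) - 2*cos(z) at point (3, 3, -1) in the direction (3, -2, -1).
sqrt(14)*(5*sin(3) + sin(1))/7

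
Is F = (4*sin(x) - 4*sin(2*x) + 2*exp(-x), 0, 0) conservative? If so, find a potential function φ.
Yes, F is conservative. φ = -4*cos(x) + 2*cos(2*x) - 2*exp(-x)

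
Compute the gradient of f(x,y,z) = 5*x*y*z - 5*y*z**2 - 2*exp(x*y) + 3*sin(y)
(y*(5*z - 2*exp(x*y)), 5*x*z - 2*x*exp(x*y) - 5*z**2 + 3*cos(y), 5*y*(x - 2*z))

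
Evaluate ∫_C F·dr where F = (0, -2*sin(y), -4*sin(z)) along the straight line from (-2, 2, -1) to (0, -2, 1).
0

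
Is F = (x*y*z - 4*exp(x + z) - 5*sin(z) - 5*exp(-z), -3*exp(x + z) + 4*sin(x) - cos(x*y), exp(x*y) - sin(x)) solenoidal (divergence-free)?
No, ∇·F = x*sin(x*y) + y*z - 4*exp(x + z)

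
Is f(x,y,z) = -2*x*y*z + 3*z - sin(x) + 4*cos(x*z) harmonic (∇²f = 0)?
No, ∇²f = -4*x**2*cos(x*z) - 4*z**2*cos(x*z) + sin(x)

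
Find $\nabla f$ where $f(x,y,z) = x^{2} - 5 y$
(2*x, -5, 0)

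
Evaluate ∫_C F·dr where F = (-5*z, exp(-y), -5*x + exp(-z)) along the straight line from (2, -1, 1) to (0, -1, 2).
-exp(-2) + exp(-1) + 10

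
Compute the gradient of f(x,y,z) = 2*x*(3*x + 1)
(12*x + 2, 0, 0)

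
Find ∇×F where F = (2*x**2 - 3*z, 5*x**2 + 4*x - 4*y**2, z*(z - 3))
(0, -3, 10*x + 4)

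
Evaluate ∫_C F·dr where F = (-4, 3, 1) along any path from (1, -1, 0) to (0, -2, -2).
-1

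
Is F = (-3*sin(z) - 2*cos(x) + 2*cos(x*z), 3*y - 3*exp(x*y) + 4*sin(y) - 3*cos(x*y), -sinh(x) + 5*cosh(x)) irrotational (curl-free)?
No, ∇×F = (0, -2*x*sin(x*z) - 3*cos(z) - 5*sinh(x) + cosh(x), 3*y*(-exp(x*y) + sin(x*y)))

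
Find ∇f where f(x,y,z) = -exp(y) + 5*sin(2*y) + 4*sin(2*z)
(0, -exp(y) + 10*cos(2*y), 8*cos(2*z))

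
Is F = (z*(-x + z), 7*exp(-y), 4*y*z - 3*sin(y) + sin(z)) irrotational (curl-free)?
No, ∇×F = (4*z - 3*cos(y), -x + 2*z, 0)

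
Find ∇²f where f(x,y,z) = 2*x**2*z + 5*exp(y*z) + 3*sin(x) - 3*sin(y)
5*y**2*exp(y*z) + 5*z**2*exp(y*z) + 4*z - 3*sin(x) + 3*sin(y)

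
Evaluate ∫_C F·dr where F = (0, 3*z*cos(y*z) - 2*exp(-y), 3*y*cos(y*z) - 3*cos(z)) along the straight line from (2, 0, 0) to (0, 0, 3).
-3*sin(3)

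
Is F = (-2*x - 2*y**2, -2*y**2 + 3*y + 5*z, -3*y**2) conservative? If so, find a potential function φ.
No, ∇×F = (-6*y - 5, 0, 4*y) ≠ 0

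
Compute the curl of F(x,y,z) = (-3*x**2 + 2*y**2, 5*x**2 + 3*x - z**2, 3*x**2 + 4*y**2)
(8*y + 2*z, -6*x, 10*x - 4*y + 3)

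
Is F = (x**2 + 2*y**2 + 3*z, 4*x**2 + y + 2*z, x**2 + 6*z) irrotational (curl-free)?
No, ∇×F = (-2, 3 - 2*x, 8*x - 4*y)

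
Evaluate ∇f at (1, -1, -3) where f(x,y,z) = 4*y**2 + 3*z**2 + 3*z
(0, -8, -15)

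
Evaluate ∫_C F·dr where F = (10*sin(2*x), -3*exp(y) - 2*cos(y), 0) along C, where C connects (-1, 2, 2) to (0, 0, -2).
-8 + 5*cos(2) + 2*sin(2) + 3*exp(2)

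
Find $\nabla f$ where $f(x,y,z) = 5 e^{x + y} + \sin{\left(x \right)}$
(5*exp(x + y) + cos(x), 5*exp(x + y), 0)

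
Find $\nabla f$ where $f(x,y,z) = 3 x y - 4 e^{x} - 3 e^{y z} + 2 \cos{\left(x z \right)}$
(3*y - 2*z*sin(x*z) - 4*exp(x), 3*x - 3*z*exp(y*z), -2*x*sin(x*z) - 3*y*exp(y*z))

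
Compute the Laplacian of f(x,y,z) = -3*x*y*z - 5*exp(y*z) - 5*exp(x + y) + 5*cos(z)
-5*y**2*exp(y*z) - 5*z**2*exp(y*z) - 10*exp(x + y) - 5*cos(z)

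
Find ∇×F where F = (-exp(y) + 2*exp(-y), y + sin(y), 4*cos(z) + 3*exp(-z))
(0, 0, exp(y) + 2*exp(-y))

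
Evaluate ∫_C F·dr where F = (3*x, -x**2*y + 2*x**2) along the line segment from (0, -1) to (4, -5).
-104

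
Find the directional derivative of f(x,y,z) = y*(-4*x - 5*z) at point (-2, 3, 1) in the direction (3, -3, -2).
-15*sqrt(22)/22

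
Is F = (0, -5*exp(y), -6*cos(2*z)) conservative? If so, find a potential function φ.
Yes, F is conservative. φ = -5*exp(y) - 3*sin(2*z)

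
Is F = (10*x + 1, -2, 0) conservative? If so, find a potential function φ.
Yes, F is conservative. φ = 5*x**2 + x - 2*y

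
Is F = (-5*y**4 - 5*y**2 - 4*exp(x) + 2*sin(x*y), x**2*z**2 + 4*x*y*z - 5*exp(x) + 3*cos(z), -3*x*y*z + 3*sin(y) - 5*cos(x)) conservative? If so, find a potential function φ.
No, ∇×F = (-2*x**2*z - 4*x*y - 3*x*z + 3*sin(z) + 3*cos(y), 3*y*z - 5*sin(x), 2*x*z**2 - 2*x*cos(x*y) + 20*y**3 + 4*y*z + 10*y - 5*exp(x)) ≠ 0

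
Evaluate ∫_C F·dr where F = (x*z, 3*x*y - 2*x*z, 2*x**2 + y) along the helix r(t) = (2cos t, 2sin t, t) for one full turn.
2*pi*(5 - 4*pi)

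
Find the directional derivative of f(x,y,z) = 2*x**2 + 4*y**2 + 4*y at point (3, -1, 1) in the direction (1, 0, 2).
12*sqrt(5)/5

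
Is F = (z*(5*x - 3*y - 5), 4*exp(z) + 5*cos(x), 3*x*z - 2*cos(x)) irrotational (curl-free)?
No, ∇×F = (-4*exp(z), 5*x - 3*y - 3*z - 2*sin(x) - 5, 3*z - 5*sin(x))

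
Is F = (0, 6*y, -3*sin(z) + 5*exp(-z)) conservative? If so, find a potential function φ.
Yes, F is conservative. φ = 3*y**2 + 3*cos(z) - 5*exp(-z)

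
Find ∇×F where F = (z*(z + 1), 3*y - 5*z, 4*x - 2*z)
(5, 2*z - 3, 0)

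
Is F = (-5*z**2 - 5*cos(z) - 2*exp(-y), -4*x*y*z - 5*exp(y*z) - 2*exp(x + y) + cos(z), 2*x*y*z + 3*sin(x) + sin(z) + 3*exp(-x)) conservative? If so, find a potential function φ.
No, ∇×F = (4*x*y + 2*x*z + 5*y*exp(y*z) + sin(z), -2*y*z - 10*z + 5*sin(z) - 3*cos(x) + 3*exp(-x), -4*y*z - 2*exp(x + y) - 2*exp(-y)) ≠ 0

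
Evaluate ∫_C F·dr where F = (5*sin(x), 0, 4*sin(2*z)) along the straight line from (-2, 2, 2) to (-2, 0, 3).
-2*cos(6) + 2*cos(4)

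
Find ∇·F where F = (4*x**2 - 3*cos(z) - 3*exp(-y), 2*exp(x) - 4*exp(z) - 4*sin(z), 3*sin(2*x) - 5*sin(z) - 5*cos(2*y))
8*x - 5*cos(z)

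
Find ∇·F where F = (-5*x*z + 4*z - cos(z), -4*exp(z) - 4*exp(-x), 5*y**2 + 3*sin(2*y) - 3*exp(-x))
-5*z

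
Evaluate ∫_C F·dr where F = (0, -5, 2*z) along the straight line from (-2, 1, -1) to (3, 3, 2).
-7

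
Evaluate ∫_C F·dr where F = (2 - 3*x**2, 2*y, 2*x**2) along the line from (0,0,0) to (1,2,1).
17/3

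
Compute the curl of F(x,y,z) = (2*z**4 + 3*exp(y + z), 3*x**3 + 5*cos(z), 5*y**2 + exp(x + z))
(10*y + 5*sin(z), 8*z**3 - exp(x + z) + 3*exp(y + z), 9*x**2 - 3*exp(y + z))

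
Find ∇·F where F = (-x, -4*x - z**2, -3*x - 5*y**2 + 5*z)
4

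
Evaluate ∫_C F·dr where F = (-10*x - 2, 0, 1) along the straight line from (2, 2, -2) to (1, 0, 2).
21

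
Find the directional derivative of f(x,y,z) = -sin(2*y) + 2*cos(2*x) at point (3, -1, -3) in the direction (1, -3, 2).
sqrt(14)*(3*cos(2) - 2*sin(6))/7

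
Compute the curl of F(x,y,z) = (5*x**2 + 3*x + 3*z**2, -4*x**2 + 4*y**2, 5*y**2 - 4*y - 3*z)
(10*y - 4, 6*z, -8*x)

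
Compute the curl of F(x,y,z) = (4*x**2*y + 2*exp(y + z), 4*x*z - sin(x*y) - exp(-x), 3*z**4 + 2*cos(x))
(-4*x, 2*exp(y + z) + 2*sin(x), -4*x**2 - y*cos(x*y) + 4*z - 2*exp(y + z) + exp(-x))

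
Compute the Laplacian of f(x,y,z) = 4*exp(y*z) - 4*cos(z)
4*y**2*exp(y*z) + 4*z**2*exp(y*z) + 4*cos(z)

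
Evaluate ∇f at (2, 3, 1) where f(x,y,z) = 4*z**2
(0, 0, 8)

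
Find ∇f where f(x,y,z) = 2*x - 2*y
(2, -2, 0)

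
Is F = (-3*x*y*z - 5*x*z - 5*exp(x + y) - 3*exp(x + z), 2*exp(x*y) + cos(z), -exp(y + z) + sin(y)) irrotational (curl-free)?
No, ∇×F = (-exp(y + z) + sin(z) + cos(y), -3*x*y - 5*x - 3*exp(x + z), 3*x*z + 2*y*exp(x*y) + 5*exp(x + y))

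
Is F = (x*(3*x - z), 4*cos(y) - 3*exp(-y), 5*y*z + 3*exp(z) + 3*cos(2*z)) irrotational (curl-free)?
No, ∇×F = (5*z, -x, 0)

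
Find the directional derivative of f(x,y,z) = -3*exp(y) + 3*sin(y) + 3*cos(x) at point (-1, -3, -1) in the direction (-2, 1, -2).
-2*sin(1) + cos(3) - exp(-3)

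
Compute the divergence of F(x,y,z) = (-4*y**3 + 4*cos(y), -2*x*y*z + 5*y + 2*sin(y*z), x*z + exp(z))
-2*x*z + x + 2*z*cos(y*z) + exp(z) + 5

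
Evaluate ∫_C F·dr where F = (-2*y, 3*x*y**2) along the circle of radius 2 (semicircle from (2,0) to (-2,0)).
10*pi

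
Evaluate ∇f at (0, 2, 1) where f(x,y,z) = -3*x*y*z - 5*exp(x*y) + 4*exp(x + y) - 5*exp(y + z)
(-16 + 4*exp(2), (4 - 5*E)*exp(2), -5*exp(3))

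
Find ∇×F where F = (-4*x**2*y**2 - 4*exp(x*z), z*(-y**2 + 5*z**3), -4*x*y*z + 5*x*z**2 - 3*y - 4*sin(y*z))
(-4*x*z + y**2 - 20*z**3 - 4*z*cos(y*z) - 3, -4*x*exp(x*z) + 4*y*z - 5*z**2, 8*x**2*y)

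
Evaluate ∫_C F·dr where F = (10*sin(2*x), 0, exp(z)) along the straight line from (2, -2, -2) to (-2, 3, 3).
-(1 - exp(5))*exp(-2)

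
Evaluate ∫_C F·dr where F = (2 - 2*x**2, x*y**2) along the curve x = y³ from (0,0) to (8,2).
-944/3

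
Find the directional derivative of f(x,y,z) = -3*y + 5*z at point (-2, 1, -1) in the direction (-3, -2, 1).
11*sqrt(14)/14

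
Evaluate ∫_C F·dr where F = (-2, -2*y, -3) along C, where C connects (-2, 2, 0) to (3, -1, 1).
-10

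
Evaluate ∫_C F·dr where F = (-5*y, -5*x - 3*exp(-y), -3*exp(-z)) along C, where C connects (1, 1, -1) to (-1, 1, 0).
13 - 3*E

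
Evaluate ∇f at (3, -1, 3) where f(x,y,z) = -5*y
(0, -5, 0)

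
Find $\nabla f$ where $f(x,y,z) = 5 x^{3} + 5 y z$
(15*x**2, 5*z, 5*y)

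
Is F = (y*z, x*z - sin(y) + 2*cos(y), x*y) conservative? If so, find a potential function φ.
Yes, F is conservative. φ = x*y*z + 2*sin(y) + cos(y)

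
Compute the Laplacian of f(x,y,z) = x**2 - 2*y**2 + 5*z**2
8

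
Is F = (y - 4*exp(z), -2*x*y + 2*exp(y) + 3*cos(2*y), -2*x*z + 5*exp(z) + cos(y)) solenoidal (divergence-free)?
No, ∇·F = -4*x + 2*exp(y) + 5*exp(z) - 6*sin(2*y)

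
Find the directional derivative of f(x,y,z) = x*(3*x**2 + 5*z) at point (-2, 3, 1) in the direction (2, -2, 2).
31*sqrt(3)/3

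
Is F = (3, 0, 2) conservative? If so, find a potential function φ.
Yes, F is conservative. φ = 3*x + 2*z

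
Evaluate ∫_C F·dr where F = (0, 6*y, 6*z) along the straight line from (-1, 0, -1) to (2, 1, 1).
3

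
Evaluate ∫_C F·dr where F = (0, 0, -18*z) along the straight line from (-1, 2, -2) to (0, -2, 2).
0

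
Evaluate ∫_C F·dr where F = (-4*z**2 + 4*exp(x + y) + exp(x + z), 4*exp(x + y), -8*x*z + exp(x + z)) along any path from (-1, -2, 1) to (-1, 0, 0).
-5 - 4*exp(-3) + 5*exp(-1)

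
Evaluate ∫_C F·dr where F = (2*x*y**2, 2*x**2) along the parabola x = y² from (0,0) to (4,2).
832/15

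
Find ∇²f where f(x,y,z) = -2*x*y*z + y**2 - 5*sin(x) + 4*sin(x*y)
-4*x**2*sin(x*y) - 4*y**2*sin(x*y) + 5*sin(x) + 2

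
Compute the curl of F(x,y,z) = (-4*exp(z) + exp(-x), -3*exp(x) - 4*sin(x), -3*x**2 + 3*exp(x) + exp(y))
(exp(y), 6*x - 3*exp(x) - 4*exp(z), -3*exp(x) - 4*cos(x))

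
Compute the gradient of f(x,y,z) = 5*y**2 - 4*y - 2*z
(0, 10*y - 4, -2)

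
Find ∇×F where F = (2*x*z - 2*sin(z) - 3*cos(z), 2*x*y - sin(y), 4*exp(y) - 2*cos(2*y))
(4*exp(y) + 4*sin(2*y), 2*x + 3*sin(z) - 2*cos(z), 2*y)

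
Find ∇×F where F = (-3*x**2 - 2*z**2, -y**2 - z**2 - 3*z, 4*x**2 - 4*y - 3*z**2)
(2*z - 1, -8*x - 4*z, 0)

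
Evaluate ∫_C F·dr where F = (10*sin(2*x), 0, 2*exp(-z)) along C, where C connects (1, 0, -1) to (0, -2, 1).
-5 + 5*cos(2) + 4*sinh(1)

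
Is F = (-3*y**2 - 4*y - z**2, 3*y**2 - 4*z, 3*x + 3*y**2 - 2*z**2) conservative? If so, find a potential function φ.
No, ∇×F = (6*y + 4, -2*z - 3, 6*y + 4) ≠ 0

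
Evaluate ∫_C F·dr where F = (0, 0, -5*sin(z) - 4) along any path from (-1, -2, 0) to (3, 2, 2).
-13 + 5*cos(2)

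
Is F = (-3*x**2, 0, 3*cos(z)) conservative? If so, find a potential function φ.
Yes, F is conservative. φ = -x**3 + 3*sin(z)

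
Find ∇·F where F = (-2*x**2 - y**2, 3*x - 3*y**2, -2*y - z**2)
-4*x - 6*y - 2*z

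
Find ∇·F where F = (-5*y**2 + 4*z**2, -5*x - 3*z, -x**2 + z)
1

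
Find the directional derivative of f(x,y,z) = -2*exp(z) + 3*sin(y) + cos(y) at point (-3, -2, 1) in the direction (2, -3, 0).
-3*sqrt(13)*(3*cos(2) + sin(2))/13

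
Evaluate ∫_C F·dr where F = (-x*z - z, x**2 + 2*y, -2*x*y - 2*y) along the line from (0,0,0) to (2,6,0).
44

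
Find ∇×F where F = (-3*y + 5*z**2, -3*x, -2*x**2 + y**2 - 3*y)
(2*y - 3, 4*x + 10*z, 0)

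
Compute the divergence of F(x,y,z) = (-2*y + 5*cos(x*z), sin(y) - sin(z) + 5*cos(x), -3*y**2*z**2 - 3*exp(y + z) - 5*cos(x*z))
5*x*sin(x*z) - 6*y**2*z - 5*z*sin(x*z) - 3*exp(y + z) + cos(y)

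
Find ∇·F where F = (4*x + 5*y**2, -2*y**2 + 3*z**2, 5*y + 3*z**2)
-4*y + 6*z + 4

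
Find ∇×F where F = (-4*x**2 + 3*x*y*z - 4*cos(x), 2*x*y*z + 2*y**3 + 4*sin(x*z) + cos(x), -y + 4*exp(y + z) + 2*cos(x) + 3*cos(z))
(-2*x*y - 4*x*cos(x*z) + 4*exp(y + z) - 1, 3*x*y + 2*sin(x), -3*x*z + 2*y*z + 4*z*cos(x*z) - sin(x))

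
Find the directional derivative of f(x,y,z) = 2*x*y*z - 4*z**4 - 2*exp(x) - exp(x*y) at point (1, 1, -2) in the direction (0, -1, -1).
sqrt(2)*(-126 + E)/2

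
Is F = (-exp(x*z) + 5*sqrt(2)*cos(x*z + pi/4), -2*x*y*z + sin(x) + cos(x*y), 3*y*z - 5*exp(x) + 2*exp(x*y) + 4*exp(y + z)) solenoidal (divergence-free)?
No, ∇·F = -2*x*z - x*sin(x*y) + 3*y - z*exp(x*z) - 5*sqrt(2)*z*sin(x*z + pi/4) + 4*exp(y + z)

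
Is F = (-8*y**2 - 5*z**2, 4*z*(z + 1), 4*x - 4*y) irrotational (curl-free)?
No, ∇×F = (-8*z - 8, -10*z - 4, 16*y)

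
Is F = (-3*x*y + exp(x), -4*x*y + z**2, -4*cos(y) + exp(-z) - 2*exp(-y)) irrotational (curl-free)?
No, ∇×F = (-2*z + 4*sin(y) + 2*exp(-y), 0, 3*x - 4*y)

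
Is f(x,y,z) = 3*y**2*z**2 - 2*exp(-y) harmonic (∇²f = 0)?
No, ∇²f = 6*y**2 + 6*z**2 - 2*exp(-y)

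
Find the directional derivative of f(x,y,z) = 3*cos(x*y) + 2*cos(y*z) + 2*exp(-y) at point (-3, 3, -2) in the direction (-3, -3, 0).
sqrt(2)*(2*exp(3)*sin(6) + 1)*exp(-3)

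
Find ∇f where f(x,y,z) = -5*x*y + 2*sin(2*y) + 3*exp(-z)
(-5*y, -5*x + 4*cos(2*y), -3*exp(-z))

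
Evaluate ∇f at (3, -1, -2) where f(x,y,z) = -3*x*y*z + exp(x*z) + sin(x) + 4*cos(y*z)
(-6 + cos(3) - 2*exp(-6), 8*sin(2) + 18, 3*exp(-6) + 4*sin(2) + 9)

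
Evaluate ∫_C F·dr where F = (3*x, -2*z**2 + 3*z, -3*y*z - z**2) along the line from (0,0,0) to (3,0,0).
27/2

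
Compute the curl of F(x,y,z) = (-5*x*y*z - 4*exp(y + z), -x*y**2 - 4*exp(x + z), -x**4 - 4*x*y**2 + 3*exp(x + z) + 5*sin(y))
(-8*x*y + 4*exp(x + z) + 5*cos(y), 4*x**3 - 5*x*y + 4*y**2 - 3*exp(x + z) - 4*exp(y + z), 5*x*z - y**2 - 4*exp(x + z) + 4*exp(y + z))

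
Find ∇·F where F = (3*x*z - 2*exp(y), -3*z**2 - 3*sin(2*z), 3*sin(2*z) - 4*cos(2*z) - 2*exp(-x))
3*z + 8*sin(2*z) + 6*cos(2*z)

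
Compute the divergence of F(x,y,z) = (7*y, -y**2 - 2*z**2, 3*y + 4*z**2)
-2*y + 8*z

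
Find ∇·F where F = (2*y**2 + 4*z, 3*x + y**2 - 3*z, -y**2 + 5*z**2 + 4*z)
2*y + 10*z + 4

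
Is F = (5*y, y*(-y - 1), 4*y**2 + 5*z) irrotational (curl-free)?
No, ∇×F = (8*y, 0, -5)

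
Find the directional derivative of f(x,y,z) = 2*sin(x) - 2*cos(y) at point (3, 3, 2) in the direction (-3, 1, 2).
sqrt(14)*(sin(3) - 3*cos(3))/7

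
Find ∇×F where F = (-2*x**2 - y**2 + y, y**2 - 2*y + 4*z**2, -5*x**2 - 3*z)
(-8*z, 10*x, 2*y - 1)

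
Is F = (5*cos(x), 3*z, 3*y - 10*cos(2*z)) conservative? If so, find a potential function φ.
Yes, F is conservative. φ = 3*y*z + 5*sin(x) - 5*sin(2*z)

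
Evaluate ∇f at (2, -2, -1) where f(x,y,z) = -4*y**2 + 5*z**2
(0, 16, -10)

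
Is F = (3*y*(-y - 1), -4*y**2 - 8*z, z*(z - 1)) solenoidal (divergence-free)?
No, ∇·F = -8*y + 2*z - 1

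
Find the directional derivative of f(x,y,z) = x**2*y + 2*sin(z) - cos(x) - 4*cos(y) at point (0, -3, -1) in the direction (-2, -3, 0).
12*sqrt(13)*sin(3)/13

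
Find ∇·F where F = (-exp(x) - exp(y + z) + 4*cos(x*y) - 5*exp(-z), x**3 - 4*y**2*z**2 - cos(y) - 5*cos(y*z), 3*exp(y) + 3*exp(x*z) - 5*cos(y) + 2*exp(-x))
3*x*exp(x*z) - 8*y*z**2 - 4*y*sin(x*y) + 5*z*sin(y*z) - exp(x) + sin(y)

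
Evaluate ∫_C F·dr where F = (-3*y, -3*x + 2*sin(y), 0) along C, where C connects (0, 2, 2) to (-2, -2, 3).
-12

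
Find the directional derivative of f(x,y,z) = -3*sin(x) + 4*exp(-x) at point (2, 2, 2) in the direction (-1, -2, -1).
sqrt(6)*(3*exp(2)*cos(2) + 4)*exp(-2)/6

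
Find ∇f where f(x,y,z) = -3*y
(0, -3, 0)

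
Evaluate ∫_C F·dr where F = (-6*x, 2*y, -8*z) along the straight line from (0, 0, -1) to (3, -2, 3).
-55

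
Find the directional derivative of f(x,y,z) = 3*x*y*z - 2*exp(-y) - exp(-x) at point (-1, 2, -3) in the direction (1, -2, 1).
sqrt(6)*(-42*exp(2) - 4 + exp(3))*exp(-2)/6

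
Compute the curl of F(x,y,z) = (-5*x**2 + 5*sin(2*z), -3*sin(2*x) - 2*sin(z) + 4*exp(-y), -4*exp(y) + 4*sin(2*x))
(-4*exp(y) + 2*cos(z), -8*cos(2*x) + 10*cos(2*z), -6*cos(2*x))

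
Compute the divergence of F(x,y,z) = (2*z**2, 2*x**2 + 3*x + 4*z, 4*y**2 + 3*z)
3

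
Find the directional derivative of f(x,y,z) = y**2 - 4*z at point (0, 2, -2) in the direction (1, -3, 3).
-24*sqrt(19)/19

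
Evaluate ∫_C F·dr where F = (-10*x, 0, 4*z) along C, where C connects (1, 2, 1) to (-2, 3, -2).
-9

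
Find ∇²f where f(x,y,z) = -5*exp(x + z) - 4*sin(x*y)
4*x**2*sin(x*y) + 4*y**2*sin(x*y) - 10*exp(x + z)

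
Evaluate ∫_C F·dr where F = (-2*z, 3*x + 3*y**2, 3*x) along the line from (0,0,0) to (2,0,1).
1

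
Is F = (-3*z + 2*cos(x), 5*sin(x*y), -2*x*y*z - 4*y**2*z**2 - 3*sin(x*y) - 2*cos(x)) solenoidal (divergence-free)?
No, ∇·F = -2*x*y + 5*x*cos(x*y) - 8*y**2*z - 2*sin(x)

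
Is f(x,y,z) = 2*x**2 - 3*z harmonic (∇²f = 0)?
No, ∇²f = 4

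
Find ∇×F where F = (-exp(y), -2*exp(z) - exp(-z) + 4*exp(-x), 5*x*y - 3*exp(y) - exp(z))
(5*x - 3*exp(y) + 2*exp(z) - exp(-z), -5*y, exp(y) - 4*exp(-x))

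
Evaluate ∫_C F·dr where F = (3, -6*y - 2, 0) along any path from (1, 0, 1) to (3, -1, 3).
5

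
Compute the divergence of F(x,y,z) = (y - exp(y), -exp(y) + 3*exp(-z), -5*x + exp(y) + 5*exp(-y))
-exp(y)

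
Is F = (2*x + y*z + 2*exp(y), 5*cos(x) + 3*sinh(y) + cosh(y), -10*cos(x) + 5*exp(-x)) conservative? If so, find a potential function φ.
No, ∇×F = (0, y - 10*sin(x) + 5*exp(-x), -z - 2*exp(y) - 5*sin(x)) ≠ 0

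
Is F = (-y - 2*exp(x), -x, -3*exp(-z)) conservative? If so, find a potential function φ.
Yes, F is conservative. φ = -x*y - 2*exp(x) + 3*exp(-z)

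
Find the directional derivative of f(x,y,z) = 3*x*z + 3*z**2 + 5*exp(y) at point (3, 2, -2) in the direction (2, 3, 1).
-15*sqrt(14)*(1 - exp(2))/14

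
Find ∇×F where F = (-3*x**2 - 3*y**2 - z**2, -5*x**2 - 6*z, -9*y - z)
(-3, -2*z, -10*x + 6*y)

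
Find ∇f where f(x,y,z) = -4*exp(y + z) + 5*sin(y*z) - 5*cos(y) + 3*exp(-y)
(0, 5*z*cos(y*z) - 4*exp(y + z) + 5*sin(y) - 3*exp(-y), 5*y*cos(y*z) - 4*exp(y + z))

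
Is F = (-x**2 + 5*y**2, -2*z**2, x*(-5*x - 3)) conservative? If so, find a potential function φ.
No, ∇×F = (4*z, 10*x + 3, -10*y) ≠ 0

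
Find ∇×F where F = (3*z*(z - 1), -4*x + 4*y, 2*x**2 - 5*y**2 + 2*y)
(2 - 10*y, -4*x + 6*z - 3, -4)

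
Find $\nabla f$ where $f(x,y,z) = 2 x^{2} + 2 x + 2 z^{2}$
(4*x + 2, 0, 4*z)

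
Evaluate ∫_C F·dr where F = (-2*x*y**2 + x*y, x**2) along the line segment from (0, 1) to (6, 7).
-810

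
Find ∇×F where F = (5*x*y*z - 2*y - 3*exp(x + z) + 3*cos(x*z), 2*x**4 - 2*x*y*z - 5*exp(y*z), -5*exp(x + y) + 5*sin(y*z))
(2*x*y + 5*y*exp(y*z) + 5*z*cos(y*z) - 5*exp(x + y), 5*x*y - 3*x*sin(x*z) + 5*exp(x + y) - 3*exp(x + z), 8*x**3 - 5*x*z - 2*y*z + 2)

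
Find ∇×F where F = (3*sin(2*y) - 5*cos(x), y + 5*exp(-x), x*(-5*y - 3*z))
(-5*x, 5*y + 3*z, -6*cos(2*y) - 5*exp(-x))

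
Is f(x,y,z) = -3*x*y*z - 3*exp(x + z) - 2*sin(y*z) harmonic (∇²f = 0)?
No, ∇²f = 2*y**2*sin(y*z) + 2*z**2*sin(y*z) - 6*exp(x + z)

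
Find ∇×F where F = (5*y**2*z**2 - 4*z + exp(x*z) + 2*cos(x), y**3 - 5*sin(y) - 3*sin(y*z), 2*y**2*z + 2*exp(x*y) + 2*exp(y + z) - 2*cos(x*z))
(2*x*exp(x*y) + 4*y*z + 3*y*cos(y*z) + 2*exp(y + z), x*exp(x*z) + 10*y**2*z - 2*y*exp(x*y) - 2*z*sin(x*z) - 4, -10*y*z**2)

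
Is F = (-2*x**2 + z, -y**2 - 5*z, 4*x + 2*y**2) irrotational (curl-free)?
No, ∇×F = (4*y + 5, -3, 0)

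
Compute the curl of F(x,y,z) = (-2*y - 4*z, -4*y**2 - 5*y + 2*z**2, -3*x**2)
(-4*z, 6*x - 4, 2)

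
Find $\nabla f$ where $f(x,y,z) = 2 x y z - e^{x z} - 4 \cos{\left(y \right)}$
(z*(2*y - exp(x*z)), 2*x*z + 4*sin(y), x*(2*y - exp(x*z)))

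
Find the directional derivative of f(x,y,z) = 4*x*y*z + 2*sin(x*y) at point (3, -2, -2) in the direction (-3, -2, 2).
-48*sqrt(17)/17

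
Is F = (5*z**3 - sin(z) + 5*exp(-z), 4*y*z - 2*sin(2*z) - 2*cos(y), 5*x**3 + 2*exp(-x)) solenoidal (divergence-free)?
No, ∇·F = 4*z + 2*sin(y)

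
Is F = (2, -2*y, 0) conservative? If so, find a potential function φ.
Yes, F is conservative. φ = 2*x - y**2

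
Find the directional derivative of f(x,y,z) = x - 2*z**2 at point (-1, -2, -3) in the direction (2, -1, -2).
-22/3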